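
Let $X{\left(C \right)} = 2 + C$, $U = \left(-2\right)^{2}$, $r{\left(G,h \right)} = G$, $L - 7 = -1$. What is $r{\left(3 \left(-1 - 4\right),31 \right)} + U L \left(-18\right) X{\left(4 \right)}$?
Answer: $-2607$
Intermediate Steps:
$L = 6$ ($L = 7 - 1 = 6$)
$U = 4$
$r{\left(3 \left(-1 - 4\right),31 \right)} + U L \left(-18\right) X{\left(4 \right)} = 3 \left(-1 - 4\right) + 4 \cdot 6 \left(-18\right) \left(2 + 4\right) = 3 \left(-5\right) + 24 \left(-18\right) 6 = -15 - 2592 = -2607$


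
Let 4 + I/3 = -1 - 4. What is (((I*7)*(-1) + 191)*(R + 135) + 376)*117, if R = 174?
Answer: 13782132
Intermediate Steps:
I = -27 (I = -12 + 3*(-1 - 4) = -12 + 3*(-5) = -12 - 15 = -27)
(((I*7)*(-1) + 191)*(R + 135) + 376)*117 = ((-27*7*(-1) + 191)*(174 + 135) + 376)*117 = ((-189*(-1) + 191)*309 + 376)*117 = ((189 + 191)*309 + 376)*117 = (380*309 + 376)*117 = (117420 + 376)*117 = 117796*117 = 13782132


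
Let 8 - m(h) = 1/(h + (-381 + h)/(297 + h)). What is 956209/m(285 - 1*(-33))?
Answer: 62315184321/521147 ≈ 1.1957e+5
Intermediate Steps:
m(h) = 8 - 1/(h + (-381 + h)/(297 + h))
956209/m(285 - 1*(-33)) = 956209/(((-3345 + 8*(285 - 1*(-33))**2 + 2383*(285 - 1*(-33)))/(-381 + (285 - 1*(-33))**2 + 298*(285 - 1*(-33))))) = 956209/(((-3345 + 8*(285 + 33)**2 + 2383*(285 + 33))/(-381 + (285 + 33)**2 + 298*(285 + 33)))) = 956209/(((-3345 + 8*318**2 + 2383*318)/(-381 + 318**2 + 298*318))) = 956209/(((-3345 + 8*101124 + 757794)/(-381 + 101124 + 94764))) = 956209/(((-3345 + 808992 + 757794)/195507)) = 956209/(((1/195507)*1563441)) = 956209/(521147/65169) = 956209*(65169/521147) = 62315184321/521147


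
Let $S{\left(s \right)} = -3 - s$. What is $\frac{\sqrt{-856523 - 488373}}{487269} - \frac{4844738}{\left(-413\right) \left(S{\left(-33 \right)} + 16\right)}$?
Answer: $\frac{2422369}{9499} + \frac{8 i \sqrt{21014}}{487269} \approx 255.01 + 0.00238 i$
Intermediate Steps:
$\frac{\sqrt{-856523 - 488373}}{487269} - \frac{4844738}{\left(-413\right) \left(S{\left(-33 \right)} + 16\right)} = \frac{\sqrt{-856523 - 488373}}{487269} - \frac{4844738}{\left(-413\right) \left(\left(-3 - -33\right) + 16\right)} = \sqrt{-1344896} \cdot \frac{1}{487269} - \frac{4844738}{\left(-413\right) \left(\left(-3 + 33\right) + 16\right)} = 8 i \sqrt{21014} \cdot \frac{1}{487269} - \frac{4844738}{\left(-413\right) \left(30 + 16\right)} = \frac{8 i \sqrt{21014}}{487269} - \frac{4844738}{\left(-413\right) 46} = \frac{8 i \sqrt{21014}}{487269} - \frac{4844738}{-18998} = \frac{8 i \sqrt{21014}}{487269} - - \frac{2422369}{9499} = \frac{8 i \sqrt{21014}}{487269} + \frac{2422369}{9499} = \frac{2422369}{9499} + \frac{8 i \sqrt{21014}}{487269}$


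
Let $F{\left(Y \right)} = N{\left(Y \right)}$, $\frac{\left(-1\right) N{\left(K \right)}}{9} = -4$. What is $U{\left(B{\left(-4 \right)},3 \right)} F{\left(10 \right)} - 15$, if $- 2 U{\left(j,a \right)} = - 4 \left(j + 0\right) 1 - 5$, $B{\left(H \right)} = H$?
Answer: $-213$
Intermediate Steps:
$N{\left(K \right)} = 36$ ($N{\left(K \right)} = \left(-9\right) \left(-4\right) = 36$)
$F{\left(Y \right)} = 36$
$U{\left(j,a \right)} = \frac{5}{2} + 2 j$ ($U{\left(j,a \right)} = - \frac{- 4 \left(j + 0\right) 1 - 5}{2} = - \frac{- 4 j 1 - 5}{2} = - \frac{- 4 j - 5}{2} = - \frac{-5 - 4 j}{2} = \frac{5}{2} + 2 j$)
$U{\left(B{\left(-4 \right)},3 \right)} F{\left(10 \right)} - 15 = \left(\frac{5}{2} + 2 \left(-4\right)\right) 36 - 15 = \left(\frac{5}{2} - 8\right) 36 - 15 = \left(- \frac{11}{2}\right) 36 - 15 = -198 - 15 = -213$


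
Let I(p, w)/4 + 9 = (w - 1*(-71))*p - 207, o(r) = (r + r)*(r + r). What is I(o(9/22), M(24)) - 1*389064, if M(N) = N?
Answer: -47150508/121 ≈ -3.8967e+5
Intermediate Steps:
o(r) = 4*r**2 (o(r) = (2*r)*(2*r) = 4*r**2)
I(p, w) = -864 + 4*p*(71 + w) (I(p, w) = -36 + 4*((w - 1*(-71))*p - 207) = -36 + 4*((w + 71)*p - 207) = -36 + 4*((71 + w)*p - 207) = -36 + 4*(p*(71 + w) - 207) = -36 + 4*(-207 + p*(71 + w)) = -36 + (-828 + 4*p*(71 + w)) = -864 + 4*p*(71 + w))
I(o(9/22), M(24)) - 1*389064 = (-864 + 284*(4*(9/22)**2) + 4*(4*(9/22)**2)*24) - 1*389064 = (-864 + 284*(4*(9*(1/22))**2) + 4*(4*(9*(1/22))**2)*24) - 389064 = (-864 + 284*(4*(9/22)**2) + 4*(4*(9/22)**2)*24) - 389064 = (-864 + 284*(4*(81/484)) + 4*(4*(81/484))*24) - 389064 = (-864 + 284*(81/121) + 4*(81/121)*24) - 389064 = (-864 + 23004/121 + 7776/121) - 389064 = -73764/121 - 389064 = -47150508/121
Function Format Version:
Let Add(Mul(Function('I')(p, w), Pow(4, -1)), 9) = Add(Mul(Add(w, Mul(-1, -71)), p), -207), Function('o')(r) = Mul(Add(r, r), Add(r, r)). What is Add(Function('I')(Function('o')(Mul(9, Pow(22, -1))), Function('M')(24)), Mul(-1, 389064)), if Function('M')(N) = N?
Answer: Rational(-47150508, 121) ≈ -3.8967e+5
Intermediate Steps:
Function('o')(r) = Mul(4, Pow(r, 2)) (Function('o')(r) = Mul(Mul(2, r), Mul(2, r)) = Mul(4, Pow(r, 2)))
Function('I')(p, w) = Add(-864, Mul(4, p, Add(71, w))) (Function('I')(p, w) = Add(-36, Mul(4, Add(Mul(Add(w, Mul(-1, -71)), p), -207))) = Add(-36, Mul(4, Add(Mul(Add(w, 71), p), -207))) = Add(-36, Mul(4, Add(Mul(Add(71, w), p), -207))) = Add(-36, Mul(4, Add(Mul(p, Add(71, w)), -207))) = Add(-36, Mul(4, Add(-207, Mul(p, Add(71, w))))) = Add(-36, Add(-828, Mul(4, p, Add(71, w)))) = Add(-864, Mul(4, p, Add(71, w))))
Add(Function('I')(Function('o')(Mul(9, Pow(22, -1))), Function('M')(24)), Mul(-1, 389064)) = Add(Add(-864, Mul(284, Mul(4, Pow(Mul(9, Pow(22, -1)), 2))), Mul(4, Mul(4, Pow(Mul(9, Pow(22, -1)), 2)), 24)), Mul(-1, 389064)) = Add(Add(-864, Mul(284, Mul(4, Pow(Mul(9, Rational(1, 22)), 2))), Mul(4, Mul(4, Pow(Mul(9, Rational(1, 22)), 2)), 24)), -389064) = Add(Add(-864, Mul(284, Mul(4, Pow(Rational(9, 22), 2))), Mul(4, Mul(4, Pow(Rational(9, 22), 2)), 24)), -389064) = Add(Add(-864, Mul(284, Mul(4, Rational(81, 484))), Mul(4, Mul(4, Rational(81, 484)), 24)), -389064) = Add(Add(-864, Mul(284, Rational(81, 121)), Mul(4, Rational(81, 121), 24)), -389064) = Add(Add(-864, Rational(23004, 121), Rational(7776, 121)), -389064) = Add(Rational(-73764, 121), -389064) = Rational(-47150508, 121)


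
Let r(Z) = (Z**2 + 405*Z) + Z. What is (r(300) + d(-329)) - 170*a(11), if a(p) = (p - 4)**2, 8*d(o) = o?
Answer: 1627431/8 ≈ 2.0343e+5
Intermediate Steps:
r(Z) = Z**2 + 406*Z
d(o) = o/8
a(p) = (-4 + p)**2
(r(300) + d(-329)) - 170*a(11) = (300*(406 + 300) + (1/8)*(-329)) - 170*(-4 + 11)**2 = (300*706 - 329/8) - 170*7**2 = (211800 - 329/8) - 170*49 = 1694071/8 - 8330 = 1627431/8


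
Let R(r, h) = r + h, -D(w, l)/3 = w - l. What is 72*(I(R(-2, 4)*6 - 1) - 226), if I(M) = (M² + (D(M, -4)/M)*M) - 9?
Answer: -11448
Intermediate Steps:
D(w, l) = -3*w + 3*l (D(w, l) = -3*(w - l) = -3*w + 3*l)
R(r, h) = h + r
I(M) = -21 + M² - 3*M (I(M) = (M² + ((-3*M + 3*(-4))/M)*M) - 9 = (M² + ((-3*M - 12)/M)*M) - 9 = (M² + ((-12 - 3*M)/M)*M) - 9 = (M² + (-12 - 3*M)) - 9 = (-12 + M² - 3*M) - 9 = -21 + M² - 3*M)
72*(I(R(-2, 4)*6 - 1) - 226) = 72*((-21 + ((4 - 2)*6 - 1)² - 3*((4 - 2)*6 - 1)) - 226) = 72*((-21 + (2*6 - 1)² - 3*(2*6 - 1)) - 226) = 72*((-21 + (12 - 1)² - 3*(12 - 1)) - 226) = 72*((-21 + 11² - 3*11) - 226) = 72*((-21 + 121 - 33) - 226) = 72*(67 - 226) = 72*(-159) = -11448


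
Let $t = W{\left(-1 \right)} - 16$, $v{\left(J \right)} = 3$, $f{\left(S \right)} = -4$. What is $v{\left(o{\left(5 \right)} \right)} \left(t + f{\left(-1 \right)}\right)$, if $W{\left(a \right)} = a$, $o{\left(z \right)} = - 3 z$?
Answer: $-63$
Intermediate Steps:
$t = -17$ ($t = -1 - 16 = -17$)
$v{\left(o{\left(5 \right)} \right)} \left(t + f{\left(-1 \right)}\right) = 3 \left(-17 - 4\right) = 3 \left(-21\right) = -63$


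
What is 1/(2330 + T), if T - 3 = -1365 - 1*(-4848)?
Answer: 1/5816 ≈ 0.00017194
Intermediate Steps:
T = 3486 (T = 3 + (-1365 - 1*(-4848)) = 3 + (-1365 + 4848) = 3 + 3483 = 3486)
1/(2330 + T) = 1/(2330 + 3486) = 1/5816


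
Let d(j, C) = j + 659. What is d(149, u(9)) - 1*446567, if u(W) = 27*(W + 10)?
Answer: -445759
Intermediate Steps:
u(W) = 270 + 27*W (u(W) = 27*(10 + W) = 270 + 27*W)
d(j, C) = 659 + j
d(149, u(9)) - 1*446567 = (659 + 149) - 1*446567 = 808 - 446567 = -445759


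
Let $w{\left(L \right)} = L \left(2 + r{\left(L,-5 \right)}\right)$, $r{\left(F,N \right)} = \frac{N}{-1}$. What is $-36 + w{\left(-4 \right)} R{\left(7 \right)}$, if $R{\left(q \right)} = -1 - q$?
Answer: $188$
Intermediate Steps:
$r{\left(F,N \right)} = - N$ ($r{\left(F,N \right)} = N \left(-1\right) = - N$)
$w{\left(L \right)} = 7 L$ ($w{\left(L \right)} = L \left(2 - -5\right) = L \left(2 + 5\right) = L 7 = 7 L$)
$-36 + w{\left(-4 \right)} R{\left(7 \right)} = -36 + 7 \left(-4\right) \left(-1 - 7\right) = -36 - 28 \left(-1 - 7\right) = -36 - -224 = -36 + 224 = 188$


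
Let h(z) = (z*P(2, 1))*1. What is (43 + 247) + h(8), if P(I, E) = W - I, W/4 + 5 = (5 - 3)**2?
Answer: 242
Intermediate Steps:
W = -4 (W = -20 + 4*(5 - 3)**2 = -20 + 4*2**2 = -20 + 4*4 = -20 + 16 = -4)
P(I, E) = -4 - I
h(z) = -6*z (h(z) = (z*(-4 - 1*2))*1 = (z*(-4 - 2))*1 = (z*(-6))*1 = -6*z*1 = -6*z)
(43 + 247) + h(8) = (43 + 247) - 6*8 = 290 - 48 = 242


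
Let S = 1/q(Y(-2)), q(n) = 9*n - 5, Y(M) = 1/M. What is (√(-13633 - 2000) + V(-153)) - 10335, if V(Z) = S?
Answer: -196367/19 + 9*I*√193 ≈ -10335.0 + 125.03*I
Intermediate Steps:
q(n) = -5 + 9*n
S = -2/19 (S = 1/(-5 + 9/(-2)) = 1/(-5 + 9*(-½)) = 1/(-5 - 9/2) = 1/(-19/2) = -2/19 ≈ -0.10526)
V(Z) = -2/19
(√(-13633 - 2000) + V(-153)) - 10335 = (√(-13633 - 2000) - 2/19) - 10335 = (√(-15633) - 2/19) - 10335 = (9*I*√193 - 2/19) - 10335 = (-2/19 + 9*I*√193) - 10335 = -196367/19 + 9*I*√193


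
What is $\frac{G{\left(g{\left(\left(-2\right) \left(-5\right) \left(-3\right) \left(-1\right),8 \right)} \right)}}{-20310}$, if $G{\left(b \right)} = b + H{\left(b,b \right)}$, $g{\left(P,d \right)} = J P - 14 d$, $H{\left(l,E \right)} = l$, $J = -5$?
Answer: $\frac{262}{10155} \approx 0.0258$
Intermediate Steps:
$g{\left(P,d \right)} = - 14 d - 5 P$ ($g{\left(P,d \right)} = - 5 P - 14 d = - 14 d - 5 P$)
$G{\left(b \right)} = 2 b$ ($G{\left(b \right)} = b + b = 2 b$)
$\frac{G{\left(g{\left(\left(-2\right) \left(-5\right) \left(-3\right) \left(-1\right),8 \right)} \right)}}{-20310} = \frac{2 \left(\left(-14\right) 8 - 5 \left(-2\right) \left(-5\right) \left(-3\right) \left(-1\right)\right)}{-20310} = 2 \left(-112 - 5 \cdot 10 \left(-3\right) \left(-1\right)\right) \left(- \frac{1}{20310}\right) = 2 \left(-112 - 5 \left(\left(-30\right) \left(-1\right)\right)\right) \left(- \frac{1}{20310}\right) = 2 \left(-112 - 150\right) \left(- \frac{1}{20310}\right) = 2 \left(-262\right) \left(- \frac{1}{20310}\right) = \left(-524\right) \left(- \frac{1}{20310}\right) = \frac{262}{10155}$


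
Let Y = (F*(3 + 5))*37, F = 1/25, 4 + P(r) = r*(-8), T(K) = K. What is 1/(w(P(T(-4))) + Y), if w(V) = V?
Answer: 25/996 ≈ 0.025100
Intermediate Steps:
P(r) = -4 - 8*r (P(r) = -4 + r*(-8) = -4 - 8*r)
F = 1/25 ≈ 0.040000
Y = 296/25 (Y = ((3 + 5)/25)*37 = ((1/25)*8)*37 = (8/25)*37 = 296/25 ≈ 11.840)
1/(w(P(T(-4))) + Y) = 1/((-4 - 8*(-4)) + 296/25) = 1/((-4 + 32) + 296/25) = 1/(28 + 296/25) = 1/(996/25) = 25/996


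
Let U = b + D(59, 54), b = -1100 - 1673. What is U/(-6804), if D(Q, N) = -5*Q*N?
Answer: 18703/6804 ≈ 2.7488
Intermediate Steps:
D(Q, N) = -5*N*Q
b = -2773
U = -18703 (U = -2773 - 5*54*59 = -2773 - 15930 = -18703)
U/(-6804) = -18703/(-6804) = -18703*(-1/6804) = 18703/6804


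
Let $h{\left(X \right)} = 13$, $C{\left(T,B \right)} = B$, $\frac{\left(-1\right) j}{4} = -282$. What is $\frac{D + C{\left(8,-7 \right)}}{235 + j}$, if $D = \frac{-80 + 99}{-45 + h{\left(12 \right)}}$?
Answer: $- \frac{243}{43616} \approx -0.0055714$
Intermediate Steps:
$j = 1128$ ($j = \left(-4\right) \left(-282\right) = 1128$)
$D = - \frac{19}{32}$ ($D = \frac{-80 + 99}{-45 + 13} = \frac{19}{-32} = 19 \left(- \frac{1}{32}\right) = - \frac{19}{32} \approx -0.59375$)
$\frac{D + C{\left(8,-7 \right)}}{235 + j} = \frac{- \frac{19}{32} - 7}{235 + 1128} = - \frac{243}{32 \cdot 1363} = \left(- \frac{243}{32}\right) \frac{1}{1363} = - \frac{243}{43616}$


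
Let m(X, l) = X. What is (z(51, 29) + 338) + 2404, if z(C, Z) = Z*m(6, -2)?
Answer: 2916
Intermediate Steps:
z(C, Z) = 6*Z (z(C, Z) = Z*6 = 6*Z)
(z(51, 29) + 338) + 2404 = (6*29 + 338) + 2404 = (174 + 338) + 2404 = 512 + 2404 = 2916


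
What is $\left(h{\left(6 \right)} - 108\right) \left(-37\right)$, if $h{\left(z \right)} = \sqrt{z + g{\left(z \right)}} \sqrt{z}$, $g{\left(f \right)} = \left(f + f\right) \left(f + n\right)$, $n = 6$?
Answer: $2886$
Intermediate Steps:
$g{\left(f \right)} = 2 f \left(6 + f\right)$ ($g{\left(f \right)} = \left(f + f\right) \left(f + 6\right) = 2 f \left(6 + f\right)$)
$h{\left(z \right)} = \sqrt{z} \sqrt{z + 2 z \left(6 + z\right)}$ ($h{\left(z \right)} = \sqrt{z + 2 z \left(6 + z\right)} \sqrt{z} = \sqrt{z} \sqrt{z + 2 z \left(6 + z\right)}$)
$\left(h{\left(6 \right)} - 108\right) \left(-37\right) = \left(\sqrt{6} \sqrt{6 \left(13 + 2 \cdot 6\right)} - 108\right) \left(-37\right) = \left(\sqrt{6} \sqrt{6 \left(13 + 12\right)} - 108\right) \left(-37\right) = \left(\sqrt{6} \sqrt{6 \cdot 25} - 108\right) \left(-37\right) = \left(\sqrt{6} \sqrt{150} - 108\right) \left(-37\right) = \left(\sqrt{6} \cdot 5 \sqrt{6} - 108\right) \left(-37\right) = \left(30 - 108\right) \left(-37\right) = \left(-78\right) \left(-37\right) = 2886$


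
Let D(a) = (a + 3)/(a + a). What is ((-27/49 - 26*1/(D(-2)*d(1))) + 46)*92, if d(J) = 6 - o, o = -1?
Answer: 271860/49 ≈ 5548.2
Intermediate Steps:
d(J) = 7 (d(J) = 6 - 1*(-1) = 6 + 1 = 7)
D(a) = (3 + a)/(2*a) (D(a) = (3 + a)/((2*a)) = (3 + a)*(1/(2*a)) = (3 + a)/(2*a))
((-27/49 - 26*1/(D(-2)*d(1))) + 46)*92 = ((-27/49 - 26*(-4/(7*(3 - 2)))) + 46)*92 = ((-27*1/49 - 26/(7*((½)*(-½)*1))) + 46)*92 = ((-27/49 - 26/(7*(-¼))) + 46)*92 = ((-27/49 - 26/(-7/4)) + 46)*92 = ((-27/49 - 26*(-4/7)) + 46)*92 = ((-27/49 + 104/7) + 46)*92 = (701/49 + 46)*92 = (2955/49)*92 = 271860/49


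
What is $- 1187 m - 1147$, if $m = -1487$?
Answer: $1763922$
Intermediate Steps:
$- 1187 m - 1147 = \left(-1187\right) \left(-1487\right) - 1147 = 1765069 - 1147 = 1763922$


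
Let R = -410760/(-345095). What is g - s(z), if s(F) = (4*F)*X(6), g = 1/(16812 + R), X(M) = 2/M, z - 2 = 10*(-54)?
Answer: 832414887739/1160429580 ≈ 717.33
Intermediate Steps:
R = 82152/69019 (R = -410760*(-1/345095) = 82152/69019 ≈ 1.1903)
z = -538 (z = 2 + 10*(-54) = 2 - 540 = -538)
g = 69019/1160429580 (g = 1/(16812 + 82152/69019) = 1/(1160429580/69019) = 69019/1160429580 ≈ 5.9477e-5)
s(F) = 4*F/3 (s(F) = (4*F)*(2/6) = (4*F)*(2*(⅙)) = (4*F)*(⅓) = 4*F/3)
g - s(z) = 69019/1160429580 - 4*(-538)/3 = 69019/1160429580 - 1*(-2152/3) = 69019/1160429580 + 2152/3 = 832414887739/1160429580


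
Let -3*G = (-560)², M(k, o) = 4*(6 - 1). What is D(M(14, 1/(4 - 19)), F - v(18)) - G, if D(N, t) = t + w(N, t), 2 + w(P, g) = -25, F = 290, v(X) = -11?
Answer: 314422/3 ≈ 1.0481e+5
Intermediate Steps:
M(k, o) = 20 (M(k, o) = 4*5 = 20)
G = -313600/3 (G = -⅓*(-560)² = -⅓*313600 = -313600/3 ≈ -1.0453e+5)
w(P, g) = -27 (w(P, g) = -2 - 25 = -27)
D(N, t) = -27 + t (D(N, t) = t - 27 = -27 + t)
D(M(14, 1/(4 - 19)), F - v(18)) - G = (-27 + (290 - 1*(-11))) - 1*(-313600/3) = (-27 + (290 + 11)) + 313600/3 = (-27 + 301) + 313600/3 = 274 + 313600/3 = 314422/3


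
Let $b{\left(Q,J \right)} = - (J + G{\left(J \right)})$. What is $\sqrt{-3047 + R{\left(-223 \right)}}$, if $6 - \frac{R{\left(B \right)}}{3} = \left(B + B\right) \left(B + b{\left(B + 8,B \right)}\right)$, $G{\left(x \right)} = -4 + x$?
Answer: $\sqrt{300697} \approx 548.36$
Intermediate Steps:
$b{\left(Q,J \right)} = 4 - 2 J$ ($b{\left(Q,J \right)} = - (J + \left(-4 + J\right)) = - (-4 + 2 J) = 4 - 2 J$)
$R{\left(B \right)} = 18 - 6 B \left(4 - B\right)$ ($R{\left(B \right)} = 18 - 3 \left(B + B\right) \left(B - \left(-4 + 2 B\right)\right) = 18 - 3 \cdot 2 B \left(4 - B\right) = 18 - 6 B \left(4 - B\right)$)
$\sqrt{-3047 + R{\left(-223 \right)}} = \sqrt{-3047 + \left(18 - -5352 + 6 \left(-223\right)^{2}\right)} = \sqrt{-3047 + \left(18 + 5352 + 6 \cdot 49729\right)} = \sqrt{-3047 + \left(18 + 5352 + 298374\right)} = \sqrt{-3047 + 303744} = \sqrt{300697}$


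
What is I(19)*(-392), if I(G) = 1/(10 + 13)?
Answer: -392/23 ≈ -17.043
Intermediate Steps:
I(G) = 1/23
I(19)*(-392) = (1/23)*(-392) = -392/23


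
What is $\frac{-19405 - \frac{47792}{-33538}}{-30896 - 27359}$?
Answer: $\frac{325378549}{976878095} \approx 0.33308$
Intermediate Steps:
$\frac{-19405 - \frac{47792}{-33538}}{-30896 - 27359} = \frac{-19405 - - \frac{23896}{16769}}{-58255} = \left(-19405 + \frac{23896}{16769}\right) \left(- \frac{1}{58255}\right) = \left(- \frac{325378549}{16769}\right) \left(- \frac{1}{58255}\right) = \frac{325378549}{976878095}$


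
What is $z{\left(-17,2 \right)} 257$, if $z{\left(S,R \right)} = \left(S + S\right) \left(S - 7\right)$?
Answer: $209712$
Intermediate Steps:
$z{\left(S,R \right)} = 2 S \left(-7 + S\right)$
$z{\left(-17,2 \right)} 257 = 2 \left(-17\right) \left(-7 - 17\right) 257 = 2 \left(-17\right) \left(-24\right) 257 = 816 \cdot 257 = 209712$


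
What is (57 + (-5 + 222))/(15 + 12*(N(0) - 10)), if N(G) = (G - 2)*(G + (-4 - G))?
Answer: -274/9 ≈ -30.444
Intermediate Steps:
N(G) = 8 - 4*G (N(G) = (-2 + G)*(-4) = 8 - 4*G)
(57 + (-5 + 222))/(15 + 12*(N(0) - 10)) = (57 + (-5 + 222))/(15 + 12*((8 - 4*0) - 10)) = (57 + 217)/(15 + 12*((8 + 0) - 10)) = 274/(15 + 12*(8 - 10)) = 274/(15 + 12*(-2)) = 274/(15 - 24) = 274/(-9) = 274*(-1/9) = -274/9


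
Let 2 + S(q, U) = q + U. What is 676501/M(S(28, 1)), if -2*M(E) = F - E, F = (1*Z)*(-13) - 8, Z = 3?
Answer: 676501/37 ≈ 18284.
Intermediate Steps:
S(q, U) = -2 + U + q (S(q, U) = -2 + (q + U) = -2 + (U + q) = -2 + U + q)
F = -47 (F = (1*3)*(-13) - 8 = 3*(-13) - 8 = -39 - 8 = -47)
M(E) = 47/2 + E/2 (M(E) = -(-47 - E)/2 = 47/2 + E/2)
676501/M(S(28, 1)) = 676501/(47/2 + (-2 + 1 + 28)/2) = 676501/(47/2 + (½)*27) = 676501/(47/2 + 27/2) = 676501/37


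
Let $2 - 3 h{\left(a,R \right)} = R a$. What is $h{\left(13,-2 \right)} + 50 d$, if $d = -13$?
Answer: $- \frac{1922}{3} \approx -640.67$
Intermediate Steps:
$h{\left(a,R \right)} = \frac{2}{3} - \frac{R a}{3}$
$h{\left(13,-2 \right)} + 50 d = \left(\frac{2}{3} - \left(- \frac{2}{3}\right) 13\right) + 50 \left(-13\right) = \left(\frac{2}{3} + \frac{26}{3}\right) - 650 = \frac{28}{3} - 650 = - \frac{1922}{3}$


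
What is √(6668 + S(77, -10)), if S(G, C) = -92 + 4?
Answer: 2*√1645 ≈ 81.117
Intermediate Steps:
S(G, C) = -88
√(6668 + S(77, -10)) = √(6668 - 88) = √6580 = 2*√1645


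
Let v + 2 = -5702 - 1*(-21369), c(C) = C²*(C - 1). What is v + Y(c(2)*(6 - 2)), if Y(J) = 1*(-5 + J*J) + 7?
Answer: 15923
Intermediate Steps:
c(C) = C²*(-1 + C)
v = 15665 (v = -2 + (-5702 - 1*(-21369)) = -2 + (-5702 + 21369) = -2 + 15667 = 15665)
Y(J) = 2 + J² (Y(J) = 1*(-5 + J²) + 7 = (-5 + J²) + 7 = 2 + J²)
v + Y(c(2)*(6 - 2)) = 15665 + (2 + ((2²*(-1 + 2))*(6 - 2))²) = 15665 + (2 + ((4*1)*4)²) = 15665 + (2 + (4*4)²) = 15665 + (2 + 16²) = 15665 + (2 + 256) = 15665 + 258 = 15923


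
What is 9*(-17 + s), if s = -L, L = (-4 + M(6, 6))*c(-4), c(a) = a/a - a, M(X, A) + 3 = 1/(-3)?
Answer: 177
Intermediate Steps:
M(X, A) = -10/3 (M(X, A) = -3 + 1/(-3) = -3 + 1*(-⅓) = -3 - ⅓ = -10/3)
c(a) = 1 - a
L = -110/3 (L = (-4 - 10/3)*(1 - 1*(-4)) = -22*(1 + 4)/3 = -22/3*5 = -110/3 ≈ -36.667)
s = 110/3 (s = -1*(-110/3) = 110/3 ≈ 36.667)
9*(-17 + s) = 9*(-17 + 110/3) = 9*(59/3) = 177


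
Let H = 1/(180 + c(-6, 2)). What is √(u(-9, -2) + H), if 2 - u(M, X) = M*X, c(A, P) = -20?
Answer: I*√25590/40 ≈ 3.9992*I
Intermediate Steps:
u(M, X) = 2 - M*X
H = 1/160 (H = 1/(180 - 20) = 1/160 ≈ 0.0062500)
√(u(-9, -2) + H) = √((2 - 1*(-9)*(-2)) + 1/160) = √((2 - 18) + 1/160) = √(-16 + 1/160) = √(-2559/160) = I*√25590/40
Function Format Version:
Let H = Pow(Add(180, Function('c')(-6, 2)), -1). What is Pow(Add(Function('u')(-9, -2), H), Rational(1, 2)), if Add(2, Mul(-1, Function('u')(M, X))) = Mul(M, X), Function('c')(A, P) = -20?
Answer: Mul(Rational(1, 40), I, Pow(25590, Rational(1, 2))) ≈ Mul(3.9992, I)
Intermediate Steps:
Function('u')(M, X) = Add(2, Mul(-1, M, X)) (Function('u')(M, X) = Add(2, Mul(-1, Mul(M, X))) = Add(2, Mul(-1, M, X)))
H = Rational(1, 160) (H = Pow(Add(180, -20), -1) = Pow(160, -1) = Rational(1, 160) ≈ 0.0062500)
Pow(Add(Function('u')(-9, -2), H), Rational(1, 2)) = Pow(Add(Add(2, Mul(-1, -9, -2)), Rational(1, 160)), Rational(1, 2)) = Pow(Add(Add(2, -18), Rational(1, 160)), Rational(1, 2)) = Pow(Add(-16, Rational(1, 160)), Rational(1, 2)) = Pow(Rational(-2559, 160), Rational(1, 2)) = Mul(Rational(1, 40), I, Pow(25590, Rational(1, 2)))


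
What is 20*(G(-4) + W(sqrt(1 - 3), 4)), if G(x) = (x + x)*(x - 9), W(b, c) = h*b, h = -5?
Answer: 2080 - 100*I*sqrt(2) ≈ 2080.0 - 141.42*I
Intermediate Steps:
W(b, c) = -5*b
G(x) = 2*x*(-9 + x) (G(x) = (2*x)*(-9 + x) = 2*x*(-9 + x))
20*(G(-4) + W(sqrt(1 - 3), 4)) = 20*(2*(-4)*(-9 - 4) - 5*sqrt(1 - 3)) = 20*(2*(-4)*(-13) - 5*I*sqrt(2)) = 20*(104 - 5*I*sqrt(2)) = 2080 - 100*I*sqrt(2)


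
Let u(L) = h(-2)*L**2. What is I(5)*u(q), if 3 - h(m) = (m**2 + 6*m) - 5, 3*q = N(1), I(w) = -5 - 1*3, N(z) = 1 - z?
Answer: 0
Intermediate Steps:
I(w) = -8 (I(w) = -5 - 3 = -8)
q = 0 (q = (1 - 1*1)/3 = (1 - 1)/3 = (1/3)*0 = 0)
h(m) = 8 - m**2 - 6*m (h(m) = 3 - ((m**2 + 6*m) - 5) = 3 - (-5 + m**2 + 6*m) = 3 + (5 - m**2 - 6*m) = 8 - m**2 - 6*m)
u(L) = 16*L**2 (u(L) = (8 - 1*(-2)**2 - 6*(-2))*L**2 = (8 - 1*4 + 12)*L**2 = (8 - 4 + 12)*L**2 = 16*L**2)
I(5)*u(q) = -128*0**2 = -128*0 = -8*0 = 0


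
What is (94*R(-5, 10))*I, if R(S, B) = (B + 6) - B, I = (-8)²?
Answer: 36096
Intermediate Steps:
I = 64
R(S, B) = 6 (R(S, B) = (6 + B) - B = 6)
(94*R(-5, 10))*I = (94*6)*64 = 564*64 = 36096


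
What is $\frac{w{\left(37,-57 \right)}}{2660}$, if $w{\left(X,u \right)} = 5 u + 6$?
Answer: $- \frac{279}{2660} \approx -0.10489$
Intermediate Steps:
$w{\left(X,u \right)} = 6 + 5 u$
$\frac{w{\left(37,-57 \right)}}{2660} = \frac{6 + 5 \left(-57\right)}{2660} = \left(6 - 285\right) \frac{1}{2660} = \left(-279\right) \frac{1}{2660} = - \frac{279}{2660}$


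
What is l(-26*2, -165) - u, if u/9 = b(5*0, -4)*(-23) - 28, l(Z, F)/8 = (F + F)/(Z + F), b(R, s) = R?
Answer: 57324/217 ≈ 264.17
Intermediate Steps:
l(Z, F) = 16*F/(F + Z) (l(Z, F) = 8*((F + F)/(Z + F)) = 8*((2*F)/(F + Z)) = 8*(2*F/(F + Z)) = 16*F/(F + Z))
u = -252 (u = 9*((5*0)*(-23) - 28) = 9*(0*(-23) - 28) = 9*(0 - 28) = 9*(-28) = -252)
l(-26*2, -165) - u = 16*(-165)/(-165 - 26*2) - 1*(-252) = 16*(-165)/(-165 - 52) + 252 = 16*(-165)/(-217) + 252 = 16*(-165)*(-1/217) + 252 = 2640/217 + 252 = 57324/217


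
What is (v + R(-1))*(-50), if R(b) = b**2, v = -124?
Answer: 6150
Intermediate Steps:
(v + R(-1))*(-50) = (-124 + (-1)**2)*(-50) = (-124 + 1)*(-50) = -123*(-50) = 6150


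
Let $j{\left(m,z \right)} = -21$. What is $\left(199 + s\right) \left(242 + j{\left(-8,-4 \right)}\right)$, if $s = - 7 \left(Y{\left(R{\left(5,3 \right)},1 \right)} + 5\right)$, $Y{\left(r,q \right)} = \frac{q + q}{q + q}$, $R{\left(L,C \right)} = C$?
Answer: $34697$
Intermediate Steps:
$Y{\left(r,q \right)} = 1$ ($Y{\left(r,q \right)} = \frac{2 q}{2 q} = 2 q \frac{1}{2 q} = 1$)
$s = -42$ ($s = - 7 \left(1 + 5\right) = \left(-7\right) 6 = -42$)
$\left(199 + s\right) \left(242 + j{\left(-8,-4 \right)}\right) = \left(199 - 42\right) \left(242 - 21\right) = 157 \cdot 221 = 34697$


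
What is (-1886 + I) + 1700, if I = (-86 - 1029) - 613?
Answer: -1914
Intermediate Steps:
I = -1728 (I = -1115 - 613 = -1728)
(-1886 + I) + 1700 = (-1886 - 1728) + 1700 = -3614 + 1700 = -1914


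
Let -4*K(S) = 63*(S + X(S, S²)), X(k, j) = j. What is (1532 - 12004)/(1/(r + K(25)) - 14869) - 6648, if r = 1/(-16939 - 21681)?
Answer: -39078055839324400/5878790038739 ≈ -6647.3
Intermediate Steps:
r = -1/38620 (r = 1/(-38620) = -1/38620 ≈ -2.5893e-5)
K(S) = -63*S/4 - 63*S²/4 (K(S) = -63*(S + S²)/4 = -(63*S + 63*S²)/4 = -63*S/4 - 63*S²/4)
(1532 - 12004)/(1/(r + K(25)) - 14869) - 6648 = (1532 - 12004)/(1/(-1/38620 + (63/4)*25*(-1 - 1*25)) - 14869) - 6648 = -10472/(1/(-1/38620 + (63/4)*25*(-1 - 25)) - 14869) - 6648 = -10472/(1/(-1/38620 + (63/4)*25*(-26)) - 14869) - 6648 = -10472/(1/(-1/38620 - 20475/2) - 14869) - 6648 = -10472/(1/(-395372251/38620) - 14869) - 6648 = -10472/(-38620/395372251 - 14869) - 6648 = -10472/(-5878790038739/395372251) - 6648 = -10472*(-395372251/5878790038739) - 6648 = 4140338212472/5878790038739 - 6648 = -39078055839324400/5878790038739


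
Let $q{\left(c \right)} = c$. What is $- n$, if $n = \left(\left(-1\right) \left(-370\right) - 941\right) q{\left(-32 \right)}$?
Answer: $-18272$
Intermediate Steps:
$n = 18272$ ($n = \left(\left(-1\right) \left(-370\right) - 941\right) \left(-32\right) = \left(370 - 941\right) \left(-32\right) = \left(-571\right) \left(-32\right) = 18272$)
$- n = \left(-1\right) 18272 = -18272$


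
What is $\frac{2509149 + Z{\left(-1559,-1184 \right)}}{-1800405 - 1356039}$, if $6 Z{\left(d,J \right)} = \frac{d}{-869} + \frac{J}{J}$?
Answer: $- \frac{6541352657}{8228849508} \approx -0.79493$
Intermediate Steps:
$Z{\left(d,J \right)} = \frac{1}{6} - \frac{d}{5214}$ ($Z{\left(d,J \right)} = \frac{\frac{d}{-869} + \frac{J}{J}}{6} = \frac{d \left(- \frac{1}{869}\right) + 1}{6} = \frac{- \frac{d}{869} + 1}{6} = \frac{1 - \frac{d}{869}}{6} = \frac{1}{6} - \frac{d}{5214}$)
$\frac{2509149 + Z{\left(-1559,-1184 \right)}}{-1800405 - 1356039} = \frac{2509149 + \left(\frac{1}{6} - - \frac{1559}{5214}\right)}{-1800405 - 1356039} = \frac{2509149 + \left(\frac{1}{6} + \frac{1559}{5214}\right)}{-3156444} = \left(2509149 + \frac{1214}{2607}\right) \left(- \frac{1}{3156444}\right) = \frac{6541352657}{2607} \left(- \frac{1}{3156444}\right) = - \frac{6541352657}{8228849508}$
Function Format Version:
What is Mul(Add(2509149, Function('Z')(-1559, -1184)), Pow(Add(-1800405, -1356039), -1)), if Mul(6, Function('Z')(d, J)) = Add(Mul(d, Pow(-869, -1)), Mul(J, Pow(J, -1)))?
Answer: Rational(-6541352657, 8228849508) ≈ -0.79493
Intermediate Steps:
Function('Z')(d, J) = Add(Rational(1, 6), Mul(Rational(-1, 5214), d)) (Function('Z')(d, J) = Mul(Rational(1, 6), Add(Mul(d, Pow(-869, -1)), Mul(J, Pow(J, -1)))) = Mul(Rational(1, 6), Add(Mul(d, Rational(-1, 869)), 1)) = Mul(Rational(1, 6), Add(Mul(Rational(-1, 869), d), 1)) = Mul(Rational(1, 6), Add(1, Mul(Rational(-1, 869), d))) = Add(Rational(1, 6), Mul(Rational(-1, 5214), d)))
Mul(Add(2509149, Function('Z')(-1559, -1184)), Pow(Add(-1800405, -1356039), -1)) = Mul(Add(2509149, Add(Rational(1, 6), Mul(Rational(-1, 5214), -1559))), Pow(Add(-1800405, -1356039), -1)) = Mul(Add(2509149, Add(Rational(1, 6), Rational(1559, 5214))), Pow(-3156444, -1)) = Mul(Add(2509149, Rational(1214, 2607)), Rational(-1, 3156444)) = Mul(Rational(6541352657, 2607), Rational(-1, 3156444)) = Rational(-6541352657, 8228849508)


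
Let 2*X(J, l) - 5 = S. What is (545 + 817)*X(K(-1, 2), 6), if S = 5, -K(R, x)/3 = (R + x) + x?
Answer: 6810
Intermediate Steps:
K(R, x) = -6*x - 3*R (K(R, x) = -3*((R + x) + x) = -3*(R + 2*x) = -6*x - 3*R)
X(J, l) = 5 (X(J, l) = 5/2 + (1/2)*5 = 5/2 + 5/2 = 5)
(545 + 817)*X(K(-1, 2), 6) = (545 + 817)*5 = 1362*5 = 6810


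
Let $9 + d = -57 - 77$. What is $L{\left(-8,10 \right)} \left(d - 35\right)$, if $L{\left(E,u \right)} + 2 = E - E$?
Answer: $356$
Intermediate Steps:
$L{\left(E,u \right)} = -2$ ($L{\left(E,u \right)} = -2 + \left(E - E\right) = -2 + 0 = -2$)
$d = -143$ ($d = -9 - 134 = -143$)
$L{\left(-8,10 \right)} \left(d - 35\right) = - 2 \left(-143 - 35\right) = \left(-2\right) \left(-178\right) = 356$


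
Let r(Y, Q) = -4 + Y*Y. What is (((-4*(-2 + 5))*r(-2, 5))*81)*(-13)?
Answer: 0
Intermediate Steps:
r(Y, Q) = -4 + Y²
(((-4*(-2 + 5))*r(-2, 5))*81)*(-13) = (((-4*(-2 + 5))*(-4 + (-2)²))*81)*(-13) = (((-4*3)*(-4 + 4))*81)*(-13) = (-12*0*81)*(-13) = (0*81)*(-13) = 0*(-13) = 0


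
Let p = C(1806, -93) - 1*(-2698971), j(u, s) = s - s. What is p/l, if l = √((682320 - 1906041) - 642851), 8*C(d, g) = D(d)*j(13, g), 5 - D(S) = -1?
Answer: -2698971*I*√466643/933286 ≈ -1975.5*I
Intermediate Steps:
D(S) = 6 (D(S) = 5 - 1*(-1) = 5 + 1 = 6)
j(u, s) = 0
C(d, g) = 0 (C(d, g) = (6*0)/8 = (⅛)*0 = 0)
l = 2*I*√466643 (l = √(-1223721 - 642851) = √(-1866572) = 2*I*√466643 ≈ 1366.2*I)
p = 2698971 (p = 0 - 1*(-2698971) = 0 + 2698971 = 2698971)
p/l = 2698971/((2*I*√466643)) = 2698971*(-I*√466643/933286) = -2698971*I*√466643/933286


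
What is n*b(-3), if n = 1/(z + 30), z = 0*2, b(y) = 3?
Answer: ⅒ ≈ 0.10000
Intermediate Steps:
z = 0
n = 1/30 (n = 1/(0 + 30) = 1/30 ≈ 0.033333)
n*b(-3) = (1/30)*3 = ⅒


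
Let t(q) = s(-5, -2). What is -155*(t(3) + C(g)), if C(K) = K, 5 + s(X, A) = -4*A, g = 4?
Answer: -1085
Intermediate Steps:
s(X, A) = -5 - 4*A
t(q) = 3 (t(q) = -5 - 4*(-2) = -5 + 8 = 3)
-155*(t(3) + C(g)) = -155*(3 + 4) = -155*7 = -1085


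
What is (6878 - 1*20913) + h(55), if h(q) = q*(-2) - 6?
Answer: -14151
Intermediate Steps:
h(q) = -6 - 2*q (h(q) = -2*q - 6 = -6 - 2*q)
(6878 - 1*20913) + h(55) = (6878 - 1*20913) + (-6 - 2*55) = (6878 - 20913) + (-6 - 110) = -14035 - 116 = -14151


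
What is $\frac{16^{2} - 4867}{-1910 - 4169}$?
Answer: $\frac{4611}{6079} \approx 0.75851$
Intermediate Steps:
$\frac{16^{2} - 4867}{-1910 - 4169} = \frac{256 - 4867}{-6079} = \left(-4611\right) \left(- \frac{1}{6079}\right) = \frac{4611}{6079}$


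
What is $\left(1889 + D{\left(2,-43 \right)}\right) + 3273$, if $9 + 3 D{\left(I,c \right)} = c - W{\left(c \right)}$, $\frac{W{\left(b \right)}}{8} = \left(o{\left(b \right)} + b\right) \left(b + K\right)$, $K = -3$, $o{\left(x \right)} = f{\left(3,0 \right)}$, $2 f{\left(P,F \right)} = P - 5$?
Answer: $- \frac{758}{3} \approx -252.67$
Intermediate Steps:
$f{\left(P,F \right)} = - \frac{5}{2} + \frac{P}{2}$ ($f{\left(P,F \right)} = \frac{P - 5}{2} = \frac{-5 + P}{2} = - \frac{5}{2} + \frac{P}{2}$)
$o{\left(x \right)} = -1$ ($o{\left(x \right)} = - \frac{5}{2} + \frac{1}{2} \cdot 3 = - \frac{5}{2} + \frac{3}{2} = -1$)
$W{\left(b \right)} = 8 \left(-1 + b\right) \left(-3 + b\right)$ ($W{\left(b \right)} = 8 \left(-1 + b\right) \left(b - 3\right) = 8 \left(-1 + b\right) \left(-3 + b\right)$)
$D{\left(I,c \right)} = -11 + 11 c - \frac{8 c^{2}}{3}$ ($D{\left(I,c \right)} = -3 + \frac{c - \left(24 - 32 c + 8 c^{2}\right)}{3} = -3 + \frac{-24 - 8 c^{2} + 33 c}{3} = -3 - \left(8 - 11 c + \frac{8 c^{2}}{3}\right) = -11 + 11 c - \frac{8 c^{2}}{3}$)
$\left(1889 + D{\left(2,-43 \right)}\right) + 3273 = \left(1889 - \left(484 + \frac{14792}{3}\right)\right) + 3273 = \left(1889 - \frac{16244}{3}\right) + 3273 = - \frac{10577}{3} + 3273 = - \frac{758}{3}$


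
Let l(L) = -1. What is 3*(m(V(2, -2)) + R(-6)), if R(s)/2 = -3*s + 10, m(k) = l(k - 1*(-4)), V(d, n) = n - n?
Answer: 165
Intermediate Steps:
V(d, n) = 0
m(k) = -1
R(s) = 20 - 6*s (R(s) = 2*(-3*s + 10) = 2*(10 - 3*s) = 20 - 6*s)
3*(m(V(2, -2)) + R(-6)) = 3*(-1 + (20 - 6*(-6))) = 3*(-1 + (20 + 36)) = 3*(-1 + 56) = 3*55 = 165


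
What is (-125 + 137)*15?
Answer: 180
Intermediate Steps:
(-125 + 137)*15 = 12*15 = 180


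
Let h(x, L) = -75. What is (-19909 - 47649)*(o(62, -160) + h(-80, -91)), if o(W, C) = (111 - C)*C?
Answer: 2934381730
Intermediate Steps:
o(W, C) = C*(111 - C)
(-19909 - 47649)*(o(62, -160) + h(-80, -91)) = (-19909 - 47649)*(-160*(111 - 1*(-160)) - 75) = -67558*(-160*(111 + 160) - 75) = -67558*(-160*271 - 75) = -67558*(-43360 - 75) = -67558*(-43435) = 2934381730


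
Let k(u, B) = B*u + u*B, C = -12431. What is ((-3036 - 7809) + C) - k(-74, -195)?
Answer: -52136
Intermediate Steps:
k(u, B) = 2*B*u (k(u, B) = B*u + B*u = 2*B*u)
((-3036 - 7809) + C) - k(-74, -195) = ((-3036 - 7809) - 12431) - 2*(-195)*(-74) = (-10845 - 12431) - 1*28860 = -23276 - 28860 = -52136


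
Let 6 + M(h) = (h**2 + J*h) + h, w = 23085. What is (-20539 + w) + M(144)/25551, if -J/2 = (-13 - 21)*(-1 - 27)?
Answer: 21599848/8517 ≈ 2536.1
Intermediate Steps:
J = -1904 (J = -2*(-13 - 21)*(-1 - 27) = -(-68)*(-28) = -2*952 = -1904)
M(h) = -6 + h**2 - 1903*h (M(h) = -6 + ((h**2 - 1904*h) + h) = -6 + (h**2 - 1903*h) = -6 + h**2 - 1903*h)
(-20539 + w) + M(144)/25551 = (-20539 + 23085) + (-6 + 144**2 - 1903*144)/25551 = 2546 + (-6 + 20736 - 274032)*(1/25551) = 2546 - 253302*1/25551 = 2546 - 84434/8517 = 21599848/8517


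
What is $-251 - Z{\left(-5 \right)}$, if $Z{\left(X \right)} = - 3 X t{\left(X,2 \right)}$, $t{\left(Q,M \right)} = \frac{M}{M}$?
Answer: $-266$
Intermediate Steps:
$t{\left(Q,M \right)} = 1$
$Z{\left(X \right)} = - 3 X$ ($Z{\left(X \right)} = - 3 X 1 = - 3 X$)
$-251 - Z{\left(-5 \right)} = -251 - \left(-3\right) \left(-5\right) = -251 - 15 = -266$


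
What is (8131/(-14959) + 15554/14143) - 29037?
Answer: -6143099207516/211565137 ≈ -29036.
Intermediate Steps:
(8131/(-14959) + 15554/14143) - 29037 = (8131*(-1/14959) + 15554*(1/14143)) - 29037 = (-8131/14959 + 15554/14143) - 29037 = 117675553/211565137 - 29037 = -6143099207516/211565137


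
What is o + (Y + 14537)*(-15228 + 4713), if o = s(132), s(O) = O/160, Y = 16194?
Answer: -12925458567/40 ≈ -3.2314e+8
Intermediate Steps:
s(O) = O/160 (s(O) = O*(1/160) = O/160)
o = 33/40 (o = (1/160)*132 = 33/40 ≈ 0.82500)
o + (Y + 14537)*(-15228 + 4713) = 33/40 + (16194 + 14537)*(-15228 + 4713) = 33/40 + 30731*(-10515) = 33/40 - 323136465 = -12925458567/40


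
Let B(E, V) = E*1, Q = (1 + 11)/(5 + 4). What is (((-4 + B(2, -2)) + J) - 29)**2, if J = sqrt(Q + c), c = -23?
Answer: (93 - I*sqrt(195))**2/9 ≈ 939.33 - 288.59*I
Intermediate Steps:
Q = 4/3 (Q = 12/9 = 12*(1/9) = 4/3 ≈ 1.3333)
B(E, V) = E
J = I*sqrt(195)/3 (J = sqrt(4/3 - 23) = sqrt(-65/3) = I*sqrt(195)/3 ≈ 4.6547*I)
(((-4 + B(2, -2)) + J) - 29)**2 = (((-4 + 2) + I*sqrt(195)/3) - 29)**2 = ((-2 + I*sqrt(195)/3) - 29)**2 = (-31 + I*sqrt(195)/3)**2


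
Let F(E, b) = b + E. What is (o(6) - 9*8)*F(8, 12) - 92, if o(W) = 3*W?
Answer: -1172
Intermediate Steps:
F(E, b) = E + b
(o(6) - 9*8)*F(8, 12) - 92 = (3*6 - 9*8)*(8 + 12) - 92 = (18 - 72)*20 - 92 = -54*20 - 92 = -1080 - 92 = -1172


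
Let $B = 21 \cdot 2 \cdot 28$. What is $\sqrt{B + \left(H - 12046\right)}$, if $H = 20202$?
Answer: $2 \sqrt{2333} \approx 96.602$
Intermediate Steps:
$B = 1176$ ($B = 42 \cdot 28 = 1176$)
$\sqrt{B + \left(H - 12046\right)} = \sqrt{1176 + \left(20202 - 12046\right)} = \sqrt{1176 + 8156} = \sqrt{9332} = 2 \sqrt{2333}$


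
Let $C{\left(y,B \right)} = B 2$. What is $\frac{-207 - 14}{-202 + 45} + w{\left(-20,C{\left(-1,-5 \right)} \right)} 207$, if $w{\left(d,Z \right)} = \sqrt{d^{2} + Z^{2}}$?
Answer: $\frac{221}{157} + 2070 \sqrt{5} \approx 4630.1$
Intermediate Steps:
$C{\left(y,B \right)} = 2 B$
$w{\left(d,Z \right)} = \sqrt{Z^{2} + d^{2}}$
$\frac{-207 - 14}{-202 + 45} + w{\left(-20,C{\left(-1,-5 \right)} \right)} 207 = \frac{-207 - 14}{-202 + 45} + \sqrt{\left(2 \left(-5\right)\right)^{2} + \left(-20\right)^{2}} \cdot 207 = - \frac{221}{-157} + \sqrt{\left(-10\right)^{2} + 400} \cdot 207 = \left(-221\right) \left(- \frac{1}{157}\right) + \sqrt{100 + 400} \cdot 207 = \frac{221}{157} + \sqrt{500} \cdot 207 = \frac{221}{157} + 10 \sqrt{5} \cdot 207 = \frac{221}{157} + 2070 \sqrt{5}$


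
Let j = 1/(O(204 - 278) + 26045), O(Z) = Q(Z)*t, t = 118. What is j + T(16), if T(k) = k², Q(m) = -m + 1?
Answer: 8933121/34895 ≈ 256.00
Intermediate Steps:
Q(m) = 1 - m
O(Z) = 118 - 118*Z (O(Z) = (1 - Z)*118 = 118 - 118*Z)
j = 1/34895 (j = 1/((118 - 118*(204 - 278)) + 26045) = 1/((118 - 118*(-74)) + 26045) = 1/((118 + 8732) + 26045) = 1/(8850 + 26045) = 1/34895 ≈ 2.8657e-5)
j + T(16) = 1/34895 + 16² = 1/34895 + 256 = 8933121/34895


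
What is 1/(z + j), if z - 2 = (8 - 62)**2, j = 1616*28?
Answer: 1/48166 ≈ 2.0762e-5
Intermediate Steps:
j = 45248
z = 2918 (z = 2 + (8 - 62)**2 = 2 + (-54)**2 = 2 + 2916 = 2918)
1/(z + j) = 1/(2918 + 45248) = 1/48166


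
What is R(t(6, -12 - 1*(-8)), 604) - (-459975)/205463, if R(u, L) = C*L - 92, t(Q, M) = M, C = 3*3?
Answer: 1098454247/205463 ≈ 5346.2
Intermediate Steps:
C = 9
R(u, L) = -92 + 9*L (R(u, L) = 9*L - 92 = -92 + 9*L)
R(t(6, -12 - 1*(-8)), 604) - (-459975)/205463 = (-92 + 9*604) - (-459975)/205463 = (-92 + 5436) - (-459975)/205463 = 5344 - 1*(-459975/205463) = 5344 + 459975/205463 = 1098454247/205463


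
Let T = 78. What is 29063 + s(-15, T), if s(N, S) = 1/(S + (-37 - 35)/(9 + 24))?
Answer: 24238553/834 ≈ 29063.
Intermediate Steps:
s(N, S) = 1/(-24/11 + S) (s(N, S) = 1/(S - 72/33) = 1/(S - 72*1/33) = 1/(S - 24/11) = 1/(-24/11 + S))
29063 + s(-15, T) = 29063 + 11/(-24 + 11*78) = 29063 + 11/(-24 + 858) = 29063 + 11/834 = 24238553/834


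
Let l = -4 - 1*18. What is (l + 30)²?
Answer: 64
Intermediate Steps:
l = -22 (l = -4 - 18 = -22)
(l + 30)² = (-22 + 30)² = 8² = 64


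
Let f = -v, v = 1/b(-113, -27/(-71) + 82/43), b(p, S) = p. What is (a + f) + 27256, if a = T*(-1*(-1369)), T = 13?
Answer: 5090990/113 ≈ 45053.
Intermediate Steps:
a = 17797 (a = 13*(-1*(-1369)) = 13*1369 = 17797)
v = -1/113 (v = 1/(-113) = -1/113 ≈ -0.0088496)
f = 1/113 (f = -1*(-1/113) = 1/113 ≈ 0.0088496)
(a + f) + 27256 = (17797 + 1/113) + 27256 = 2011062/113 + 27256 = 5090990/113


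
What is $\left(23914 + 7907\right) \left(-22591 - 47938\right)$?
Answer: $-2244303309$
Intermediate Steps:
$\left(23914 + 7907\right) \left(-22591 - 47938\right) = 31821 \left(-70529\right) = -2244303309$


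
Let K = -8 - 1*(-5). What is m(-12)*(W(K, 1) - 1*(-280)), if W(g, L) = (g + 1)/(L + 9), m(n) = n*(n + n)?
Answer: 402912/5 ≈ 80582.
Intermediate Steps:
m(n) = 2*n² (m(n) = n*(2*n) = 2*n²)
K = -3 (K = -8 + 5 = -3)
W(g, L) = (1 + g)/(9 + L)
m(-12)*(W(K, 1) - 1*(-280)) = (2*(-12)²)*((1 - 3)/(9 + 1) - 1*(-280)) = (2*144)*(-2/10 + 280) = 288*((⅒)*(-2) + 280) = 288*(-⅕ + 280) = 288*(1399/5) = 402912/5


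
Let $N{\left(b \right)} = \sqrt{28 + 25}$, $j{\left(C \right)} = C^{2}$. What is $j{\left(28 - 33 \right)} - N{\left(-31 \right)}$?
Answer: $25 - \sqrt{53} \approx 17.72$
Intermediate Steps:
$N{\left(b \right)} = \sqrt{53}$
$j{\left(28 - 33 \right)} - N{\left(-31 \right)} = \left(28 - 33\right)^{2} - \sqrt{53} = \left(-5\right)^{2} - \sqrt{53} = 25 - \sqrt{53}$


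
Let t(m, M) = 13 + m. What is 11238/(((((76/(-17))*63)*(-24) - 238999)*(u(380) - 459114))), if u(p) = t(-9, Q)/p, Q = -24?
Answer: 1067610/10129317036227 ≈ 1.0540e-7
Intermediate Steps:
u(p) = 4/p (u(p) = (13 - 9)/p = 4/p)
11238/(((((76/(-17))*63)*(-24) - 238999)*(u(380) - 459114))) = 11238/(((((76/(-17))*63)*(-24) - 238999)*(4/380 - 459114))) = 11238/(((((76*(-1/17))*63)*(-24) - 238999)*(4*(1/380) - 459114))) = 11238/(((-76/17*63*(-24) - 238999)*(1/95 - 459114))) = 11238/(((-4788/17*(-24) - 238999)*(-43615829/95))) = 11238/(((114912/17 - 238999)*(-43615829/95))) = 11238/((-3948071/17*(-43615829/95))) = 11238/(10129317036227/95) = 11238*(95/10129317036227) = 1067610/10129317036227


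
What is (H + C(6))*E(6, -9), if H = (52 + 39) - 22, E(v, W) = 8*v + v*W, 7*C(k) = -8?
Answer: -2850/7 ≈ -407.14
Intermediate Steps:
C(k) = -8/7 (C(k) = (⅐)*(-8) = -8/7)
E(v, W) = 8*v + W*v
H = 69 (H = 91 - 22 = 69)
(H + C(6))*E(6, -9) = (69 - 8/7)*(6*(8 - 9)) = 475*(6*(-1))/7 = (475/7)*(-6) = -2850/7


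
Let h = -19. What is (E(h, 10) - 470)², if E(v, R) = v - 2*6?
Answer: 251001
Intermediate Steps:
E(v, R) = -12 + v (E(v, R) = v - 12 = -12 + v)
(E(h, 10) - 470)² = ((-12 - 19) - 470)² = (-31 - 470)² = (-501)² = 251001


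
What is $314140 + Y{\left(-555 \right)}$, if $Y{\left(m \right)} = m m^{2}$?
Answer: $-170639735$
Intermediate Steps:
$Y{\left(m \right)} = m^{3}$
$314140 + Y{\left(-555 \right)} = 314140 + \left(-555\right)^{3} = 314140 - 170953875 = -170639735$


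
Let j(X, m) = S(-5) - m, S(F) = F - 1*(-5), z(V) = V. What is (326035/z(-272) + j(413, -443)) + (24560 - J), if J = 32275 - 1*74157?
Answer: 17866685/272 ≈ 65686.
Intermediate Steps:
S(F) = 5 + F (S(F) = F + 5 = 5 + F)
J = -41882 (J = 32275 - 74157 = -41882)
j(X, m) = -m (j(X, m) = (5 - 5) - m = 0 - m = -m)
(326035/z(-272) + j(413, -443)) + (24560 - J) = (326035/(-272) - 1*(-443)) + (24560 - 1*(-41882)) = (326035*(-1/272) + 443) + (24560 + 41882) = (-326035/272 + 443) + 66442 = -205539/272 + 66442 = 17866685/272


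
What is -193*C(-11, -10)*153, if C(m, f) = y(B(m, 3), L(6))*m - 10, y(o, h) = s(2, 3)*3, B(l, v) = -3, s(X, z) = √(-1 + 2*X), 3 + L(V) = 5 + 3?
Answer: 295290 + 974457*√3 ≈ 1.9831e+6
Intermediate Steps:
L(V) = 5 (L(V) = -3 + (5 + 3) = -3 + 8 = 5)
y(o, h) = 3*√3 (y(o, h) = √(-1 + 2*2)*3 = √(-1 + 4)*3 = √3*3 = 3*√3)
C(m, f) = -10 + 3*m*√3 (C(m, f) = (3*√3)*m - 10 = 3*m*√3 - 10 = -10 + 3*m*√3)
-193*C(-11, -10)*153 = -193*(-10 + 3*(-11)*√3)*153 = -193*(-10 - 33*√3)*153 = (1930 + 6369*√3)*153 = 295290 + 974457*√3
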